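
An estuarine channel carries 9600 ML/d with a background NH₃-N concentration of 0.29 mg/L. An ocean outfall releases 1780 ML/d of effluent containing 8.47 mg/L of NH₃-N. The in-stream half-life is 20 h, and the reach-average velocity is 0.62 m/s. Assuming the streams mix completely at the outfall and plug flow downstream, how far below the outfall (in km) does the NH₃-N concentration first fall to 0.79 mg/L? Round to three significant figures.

44.2 km

Flow-weighted average: C = (9600·0.2900 + 1780·8.470) / 11380 = 17860/11380 = 1.569 mg/L.
Half-life 20 h → k = ln 2 / 20 = 0.03466 h⁻¹ = 0.8318 d⁻¹.
Set 1.569·exp(−k·t) = 0.79 → t = ln(1.569/0.79)/k = 71310 s = 19.81 h.
Distance = v·t = 0.62·71310 = 44210 m = 44.21 km.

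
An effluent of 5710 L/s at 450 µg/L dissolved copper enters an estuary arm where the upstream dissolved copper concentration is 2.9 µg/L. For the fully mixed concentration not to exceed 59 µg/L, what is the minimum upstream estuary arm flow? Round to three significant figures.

39800 L/s

Set C_mix = 59: (Q·2.900 + 5710·450.0) / (Q + 5710) = 59
→ Q = 5710·(450.0 − 59)/(59 − 2.900) = 39800 L/s.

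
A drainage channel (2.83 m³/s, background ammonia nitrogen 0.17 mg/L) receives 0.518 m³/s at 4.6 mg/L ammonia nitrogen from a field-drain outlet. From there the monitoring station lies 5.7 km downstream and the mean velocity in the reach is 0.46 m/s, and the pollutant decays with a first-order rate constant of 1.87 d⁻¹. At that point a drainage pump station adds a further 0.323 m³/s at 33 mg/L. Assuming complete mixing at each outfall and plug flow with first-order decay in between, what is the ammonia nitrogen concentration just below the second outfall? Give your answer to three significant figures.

Mass balance: C = (2.830·0.1700 + 0.5180·4.600) / 3.348 = 2.864/3.348 = 0.8554 mg/L; combined flow 3.348 m³/s.
Travel time t = 5.7·1000 / 0.46 = 12390 s = 3.442 h.
After decay, C = 0.8554 × e^(−kt) = 0.8554 × 0.7648 = 0.6542 mg/L.
At the second outfall, C = (3.348·0.6542 + 0.3230·33.00) / (3.348 + 0.3230) = 3.500 mg/L.

3.50 mg/L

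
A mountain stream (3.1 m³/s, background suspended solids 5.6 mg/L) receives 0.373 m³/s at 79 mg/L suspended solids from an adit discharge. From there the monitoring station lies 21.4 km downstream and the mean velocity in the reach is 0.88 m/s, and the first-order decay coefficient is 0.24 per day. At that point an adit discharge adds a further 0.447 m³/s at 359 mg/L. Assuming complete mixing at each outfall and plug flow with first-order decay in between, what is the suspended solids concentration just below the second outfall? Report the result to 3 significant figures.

Flow-weighted average: C = (3.100·5.600 + 0.3730·79.00) / 3.473 = 46.83/3.473 = 13.48 mg/L; combined flow 3.473 m³/s.
Travel time t = 21.4·1000 / 0.88 = 24320 s = 6.755 h.
Decay over the reach: 13.48·exp(−kt) = 13.48·0.9347 = 12.60 mg/L.
Second outfall: C = (3.473·12.60 + 0.4470·359.0)/3.920 = 52.10 mg/L.

52.1 mg/L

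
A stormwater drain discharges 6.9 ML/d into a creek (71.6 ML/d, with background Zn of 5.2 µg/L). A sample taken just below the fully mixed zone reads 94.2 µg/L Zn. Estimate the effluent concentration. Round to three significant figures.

Mass balance: 71.60·5.200 + 6.900·Cₑ = 78.50·94.20
→ Cₑ = (78.50·94.20 − 71.60·5.200) / 6.900 = 1018 µg/L.

1020 µg/L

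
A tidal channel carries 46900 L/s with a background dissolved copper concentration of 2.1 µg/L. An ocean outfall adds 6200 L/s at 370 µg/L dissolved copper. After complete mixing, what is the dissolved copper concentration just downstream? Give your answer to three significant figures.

45.1 µg/L

After mixing, C = (46900·2.100 + 6200·370.0) / 53100 = 2392000/53100 = 45.06 µg/L.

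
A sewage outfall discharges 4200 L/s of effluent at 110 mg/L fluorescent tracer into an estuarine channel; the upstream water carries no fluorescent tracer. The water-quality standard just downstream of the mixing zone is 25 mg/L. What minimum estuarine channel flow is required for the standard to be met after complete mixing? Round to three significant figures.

Set C_mix = 25: (Q·0 + 4200·110.0) / (Q + 4200) = 25
→ Q = 4200·(110.0 − 25)/(25 − 0) = 14280 L/s.

14300 L/s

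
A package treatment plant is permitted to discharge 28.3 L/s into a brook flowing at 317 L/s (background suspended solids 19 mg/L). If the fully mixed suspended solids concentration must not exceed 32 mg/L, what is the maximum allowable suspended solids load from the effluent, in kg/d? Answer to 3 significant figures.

434 kg/d

Mass balance at the limit: 317.0·19.00 + 28.30·Cₑ = 345.3·32 → Cₑ = 177.6 mg/L.
28.30 L/s = 0.02830 m³/s. Load = 0.02830 m³/s × 177.6 g/m³ × 86 400 s/d = 434.3 kg/d.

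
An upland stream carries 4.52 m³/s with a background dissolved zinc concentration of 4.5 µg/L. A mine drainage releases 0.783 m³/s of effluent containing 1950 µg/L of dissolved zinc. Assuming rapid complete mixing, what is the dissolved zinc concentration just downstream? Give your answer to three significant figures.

Flow-weighted average: C = (4.520·4.500 + 0.7830·1950) / 5.303 = 1547/5.303 = 291.8 µg/L.

292 µg/L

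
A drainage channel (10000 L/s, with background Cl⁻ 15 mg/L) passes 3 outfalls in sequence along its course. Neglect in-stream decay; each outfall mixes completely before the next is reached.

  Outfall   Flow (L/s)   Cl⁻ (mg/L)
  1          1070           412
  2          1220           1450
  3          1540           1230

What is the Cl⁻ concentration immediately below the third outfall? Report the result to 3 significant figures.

Outfall 1: combined Q = 11070 L/s; C = (10000·15.00 + 1070·412.0)/11070 = 53.37 mg/L.
Outfall 2: combined Q = 12290 L/s; C = (11070·53.37 + 1220·1450)/12290 = 192.0 mg/L.
Outfall 3: combined Q = 13830 L/s; C = (12290·192.0 + 1540·1230)/13830 = 307.6 mg/L.

308 mg/L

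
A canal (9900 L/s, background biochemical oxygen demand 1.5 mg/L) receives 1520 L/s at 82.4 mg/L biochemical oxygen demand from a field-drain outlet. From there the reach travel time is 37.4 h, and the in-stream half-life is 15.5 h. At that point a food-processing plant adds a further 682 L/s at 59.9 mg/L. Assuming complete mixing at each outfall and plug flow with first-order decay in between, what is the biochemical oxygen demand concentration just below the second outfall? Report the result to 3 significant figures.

5.55 mg/L

Conservation of mass: C = (9900·1.500 + 1520·82.40) / 11420 = 140100/11420 = 12.27 mg/L; combined flow 11420 L/s.
Half-life 15.5 h → k = ln 2 / 15.5 = 0.04472 h⁻¹ = 1.073 d⁻¹.
After decay, C = 12.27 × e^(−kt) = 12.27 × 0.1878 = 2.304 mg/L.
Second outfall: C = (11420·2.304 + 682.0·59.90)/12100 = 5.549 mg/L.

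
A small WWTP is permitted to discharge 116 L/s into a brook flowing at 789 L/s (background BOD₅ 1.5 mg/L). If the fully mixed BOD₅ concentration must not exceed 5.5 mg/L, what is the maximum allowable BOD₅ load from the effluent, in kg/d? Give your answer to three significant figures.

328 kg/d

Mass balance at the limit: 789.0·1.500 + 116.0·Cₑ = 905.0·5.5 → Cₑ = 32.71 mg/L.
116.0 L/s = 0.1160 m³/s. Load = 0.1160 m³/s × 32.71 g/m³ × 86 400 s/d = 327.8 kg/d.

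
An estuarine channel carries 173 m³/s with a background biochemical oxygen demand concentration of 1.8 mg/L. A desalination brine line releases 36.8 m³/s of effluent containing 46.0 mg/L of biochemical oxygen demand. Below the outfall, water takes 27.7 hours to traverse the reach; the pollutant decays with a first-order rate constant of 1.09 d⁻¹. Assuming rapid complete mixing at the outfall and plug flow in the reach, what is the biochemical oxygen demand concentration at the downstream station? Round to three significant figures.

2.72 mg/L

Mixed concentration C = ΣQC/ΣQ = (173.0·1.800 + 36.80·46.00) / 209.8 = 2004/209.8 = 9.553 mg/L.
First-order decay: C = 9.553·exp(−k·t) = 9.553·0.2842 = 2.715 mg/L.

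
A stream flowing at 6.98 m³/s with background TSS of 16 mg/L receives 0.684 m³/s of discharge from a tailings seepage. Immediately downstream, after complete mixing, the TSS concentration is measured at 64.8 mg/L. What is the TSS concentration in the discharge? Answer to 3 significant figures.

563 mg/L

Mass balance: 6.980·16.00 + 0.6840·Cₑ = 7.664·64.80
→ Cₑ = (7.664·64.80 − 6.980·16.00) / 0.6840 = 562.8 mg/L.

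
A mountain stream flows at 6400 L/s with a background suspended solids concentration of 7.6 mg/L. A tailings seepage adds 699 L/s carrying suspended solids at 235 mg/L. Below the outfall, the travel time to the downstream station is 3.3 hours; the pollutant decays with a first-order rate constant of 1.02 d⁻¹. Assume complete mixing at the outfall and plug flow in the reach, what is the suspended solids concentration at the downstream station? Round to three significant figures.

26.1 mg/L

Mixed concentration C = ΣQC/ΣQ = (6400·7.600 + 699.0·235.0) / 7099 = 212900/7099 = 29.99 mg/L.
Decay over the reach: 29.99·exp(−kt) = 29.99·0.8691 = 26.07 mg/L.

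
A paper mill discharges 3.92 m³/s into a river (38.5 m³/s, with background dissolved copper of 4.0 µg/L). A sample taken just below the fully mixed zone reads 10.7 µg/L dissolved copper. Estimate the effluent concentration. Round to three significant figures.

76.5 µg/L

Mass balance: 38.50·4.000 + 3.920·Cₑ = 42.42·10.70
→ Cₑ = (42.42·10.70 − 38.50·4.000) / 3.920 = 76.50 µg/L.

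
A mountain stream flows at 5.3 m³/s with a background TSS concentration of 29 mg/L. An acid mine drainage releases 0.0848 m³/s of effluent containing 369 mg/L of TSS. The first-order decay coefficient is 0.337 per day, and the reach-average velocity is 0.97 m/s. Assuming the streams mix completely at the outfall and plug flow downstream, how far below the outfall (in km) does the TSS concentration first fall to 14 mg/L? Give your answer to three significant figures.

223 km

Mixed concentration C = ΣQC/ΣQ = (5.300·29.00 + 0.08480·369.0) / 5.385 = 185.0/5.385 = 34.35 mg/L.
Set 34.35·exp(−k·t) = 14 → t = ln(34.35/14)/k = 230100 s = 63.93 h.
Distance = v·t = 0.97·230100 = 223200 m = 223.2 km.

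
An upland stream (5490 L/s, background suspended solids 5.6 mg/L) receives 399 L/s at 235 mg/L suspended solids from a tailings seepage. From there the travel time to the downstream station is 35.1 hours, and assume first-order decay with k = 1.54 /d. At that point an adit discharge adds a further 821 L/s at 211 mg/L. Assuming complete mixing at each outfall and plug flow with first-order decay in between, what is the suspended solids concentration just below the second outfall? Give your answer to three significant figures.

27.8 mg/L

Conservation of mass: C = (5490·5.600 + 399.0·235.0) / 5889 = 124500/5889 = 21.14 mg/L; combined flow 5889 L/s.
Decay over the reach: 21.14·exp(−kt) = 21.14·0.1052 = 2.223 mg/L.
Second outfall: C = (5889·2.223 + 821.0·211.0)/6710 = 27.77 mg/L.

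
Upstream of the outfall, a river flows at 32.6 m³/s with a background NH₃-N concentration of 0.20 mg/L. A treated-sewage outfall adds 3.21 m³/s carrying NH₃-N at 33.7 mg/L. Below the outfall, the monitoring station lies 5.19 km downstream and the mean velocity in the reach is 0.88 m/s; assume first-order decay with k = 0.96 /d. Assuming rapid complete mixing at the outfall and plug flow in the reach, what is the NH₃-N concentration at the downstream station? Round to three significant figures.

3.00 mg/L

Flow-weighted average: C = (32.60·0.2000 + 3.210·33.70) / 35.81 = 114.7/35.81 = 3.203 mg/L.
Travel time t = 5.19·1000 / 0.88 = 5898 s = 1.638 h.
Applying C = C₀e^(−kt): 3.203 × 0.9366 = 3.000 mg/L.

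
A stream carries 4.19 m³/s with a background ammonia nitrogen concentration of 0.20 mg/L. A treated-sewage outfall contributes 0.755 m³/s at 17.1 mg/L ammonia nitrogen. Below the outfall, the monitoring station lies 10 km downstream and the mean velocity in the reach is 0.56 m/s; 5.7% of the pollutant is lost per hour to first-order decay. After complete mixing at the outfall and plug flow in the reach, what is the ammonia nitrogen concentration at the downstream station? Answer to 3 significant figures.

Mass balance: C = (4.190·0.2000 + 0.7550·17.10) / 4.945 = 13.75/4.945 = 2.780 mg/L.
Travel time t = 10·1000 / 0.56 = 17860 s = 4.960 h.
5.7%/h lost → k = −ln(1 − 0.057) = 0.05869 h⁻¹.
Decay over the reach: 2.780·exp(−kt) = 2.780·0.7474 = 2.078 mg/L.

2.08 mg/L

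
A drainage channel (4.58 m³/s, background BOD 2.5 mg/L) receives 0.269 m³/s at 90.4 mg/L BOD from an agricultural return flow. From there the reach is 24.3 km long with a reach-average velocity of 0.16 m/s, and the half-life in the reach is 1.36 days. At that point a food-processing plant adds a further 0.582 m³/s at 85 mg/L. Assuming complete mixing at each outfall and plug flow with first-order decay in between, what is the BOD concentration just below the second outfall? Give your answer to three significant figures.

11.8 mg/L

Conservation of mass: C = (4.580·2.500 + 0.2690·90.40) / 4.849 = 35.77/4.849 = 7.376 mg/L; combined flow 4.849 m³/s.
Travel time t = 24.3·1000 / 0.16 = 151900 s = 42.19 h.
Half-life 1.36 d → k = ln 2 / 1.36 = 0.5097 d⁻¹.
Applying C = C₀e^(−kt): 7.376 × 0.4082 = 3.011 mg/L.
Second outfall: C = (4.849·3.011 + 0.5820·85.00)/5.431 = 11.80 mg/L.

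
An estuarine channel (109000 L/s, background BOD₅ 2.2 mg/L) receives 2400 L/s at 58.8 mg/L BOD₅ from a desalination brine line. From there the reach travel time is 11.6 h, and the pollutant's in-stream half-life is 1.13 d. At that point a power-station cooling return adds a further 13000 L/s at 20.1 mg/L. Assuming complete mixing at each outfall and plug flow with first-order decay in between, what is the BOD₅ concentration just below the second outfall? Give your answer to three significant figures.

Mass balance: C = (109000·2.200 + 2400·58.80) / 111400 = 380900/111400 = 3.419 mg/L; combined flow 111400 L/s.
Half-life 1.13 d → k = ln 2 / 1.13 = 0.6134 d⁻¹.
Decay over the reach: 3.419·exp(−kt) = 3.419·0.7434 = 2.542 mg/L.
At the second outfall, C = (111400·2.542 + 13000·20.10) / (111400 + 13000) = 4.377 mg/L.

4.38 mg/L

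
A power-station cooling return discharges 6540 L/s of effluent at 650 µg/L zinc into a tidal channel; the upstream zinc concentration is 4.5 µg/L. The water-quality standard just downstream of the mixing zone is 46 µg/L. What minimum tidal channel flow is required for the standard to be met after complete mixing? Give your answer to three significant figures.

Set C_mix = 46: (Q·4.500 + 6540·650.0) / (Q + 6540) = 46
→ Q = 6540·(650.0 − 46)/(46 − 4.500) = 95180 L/s.

95200 L/s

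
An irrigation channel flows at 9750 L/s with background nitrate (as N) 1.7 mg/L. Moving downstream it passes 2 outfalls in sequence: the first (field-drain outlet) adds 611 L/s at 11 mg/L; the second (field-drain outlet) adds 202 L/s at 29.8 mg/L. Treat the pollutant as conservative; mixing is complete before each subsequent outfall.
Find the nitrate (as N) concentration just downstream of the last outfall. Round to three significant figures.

After outfall 1: Q = 9750 + 611.0 = 10360 L/s; C = (9750·1.700 + 611.0·11.00)/10360 = 2.248 mg/L.
After outfall 2: Q = 10360 + 202.0 = 10560 L/s; C = (10360·2.248 + 202.0·29.80)/10560 = 2.775 mg/L.

2.78 mg/L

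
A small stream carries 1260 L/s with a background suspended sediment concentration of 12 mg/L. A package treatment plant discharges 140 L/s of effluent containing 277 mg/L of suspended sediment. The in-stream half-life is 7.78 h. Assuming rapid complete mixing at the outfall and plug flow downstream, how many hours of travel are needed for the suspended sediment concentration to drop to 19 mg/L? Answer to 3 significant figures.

Flow-weighted average: C = (1260·12.00 + 140.0·277.0) / 1400 = 53900/1400 = 38.50 mg/L.
Half-life 7.78 h → k = ln 2 / 7.78 = 0.08909 h⁻¹ = 2.138 d⁻¹.
38.50·exp(−k·t) = 19 → t = ln(38.50/19)/k = 28540 s = 7.927 h.

7.93 h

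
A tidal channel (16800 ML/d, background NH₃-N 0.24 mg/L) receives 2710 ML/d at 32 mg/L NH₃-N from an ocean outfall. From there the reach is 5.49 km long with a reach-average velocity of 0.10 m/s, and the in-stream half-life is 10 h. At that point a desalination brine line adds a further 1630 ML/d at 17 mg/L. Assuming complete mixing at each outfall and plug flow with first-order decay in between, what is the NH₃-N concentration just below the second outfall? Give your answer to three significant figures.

Conservation of mass: C = (16800·0.2400 + 2710·32.00) / 19510 = 90750/19510 = 4.652 mg/L; combined flow 19510 ML/d.
Travel time t = 5.49·1000 / 0.10 = 54900 s = 15.25 h.
Half-life 10 h → k = ln 2 / 10 = 0.06931 h⁻¹ = 1.664 d⁻¹.
Decay over the reach: 4.652·exp(−kt) = 4.652·0.3475 = 1.616 mg/L.
Second outfall: C = (19510·1.616 + 1630·17.00)/21140 = 2.802 mg/L.

2.80 mg/L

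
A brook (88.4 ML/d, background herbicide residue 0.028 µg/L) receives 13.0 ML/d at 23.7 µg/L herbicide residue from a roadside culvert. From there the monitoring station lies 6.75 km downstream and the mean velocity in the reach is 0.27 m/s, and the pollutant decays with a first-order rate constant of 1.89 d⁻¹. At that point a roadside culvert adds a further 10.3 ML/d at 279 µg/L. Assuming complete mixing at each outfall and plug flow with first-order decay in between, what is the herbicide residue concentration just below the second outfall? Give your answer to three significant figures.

Mass balance: C = (88.40·0.02800 + 13.00·23.70) / 101.4 = 310.6/101.4 = 3.063 µg/L; combined flow 101.4 ML/d.
Travel time t = 6.75·1000 / 0.27 = 25000 s = 6.944 h.
Decay over the reach: 3.063·exp(−kt) = 3.063·0.5788 = 1.773 µg/L.
Second outfall: C = (101.4·1.773 + 10.30·279.0)/111.7 = 27.34 µg/L.

27.3 µg/L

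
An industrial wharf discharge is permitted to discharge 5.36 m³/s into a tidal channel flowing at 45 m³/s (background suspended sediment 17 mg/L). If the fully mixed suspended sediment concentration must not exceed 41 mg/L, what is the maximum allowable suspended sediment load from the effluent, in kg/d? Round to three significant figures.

112000 kg/d

Mass balance at the limit: 45.00·17.00 + 5.360·Cₑ = 50.36·41 → Cₑ = 242.5 mg/L.
Load = 5.360 m³/s × 242.5 g/m³ × 86 400 s/d = 112300 kg/d.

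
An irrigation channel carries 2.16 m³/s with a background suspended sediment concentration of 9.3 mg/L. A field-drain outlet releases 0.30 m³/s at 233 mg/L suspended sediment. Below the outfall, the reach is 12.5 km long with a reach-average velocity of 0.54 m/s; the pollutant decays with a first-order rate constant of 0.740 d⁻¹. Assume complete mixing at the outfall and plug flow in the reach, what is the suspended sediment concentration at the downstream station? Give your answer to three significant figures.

30.0 mg/L

Mixed concentration C = ΣQC/ΣQ = (2.160·9.300 + 0.3000·233.0) / 2.460 = 89.99/2.460 = 36.58 mg/L.
Travel time t = 12.5·1000 / 0.54 = 23150 s = 6.430 h.
Decay over the reach: 36.58·exp(−kt) = 36.58·0.8202 = 30.00 mg/L.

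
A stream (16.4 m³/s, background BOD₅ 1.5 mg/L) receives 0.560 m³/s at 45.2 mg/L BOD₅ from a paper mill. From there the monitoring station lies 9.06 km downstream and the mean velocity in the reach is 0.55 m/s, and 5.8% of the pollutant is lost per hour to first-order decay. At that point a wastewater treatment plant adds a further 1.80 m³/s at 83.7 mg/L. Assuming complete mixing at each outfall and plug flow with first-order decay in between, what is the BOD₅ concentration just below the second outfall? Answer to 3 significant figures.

Flow-weighted average: C = (16.40·1.500 + 0.5600·45.20) / 16.96 = 49.91/16.96 = 2.943 mg/L; combined flow 16.96 m³/s.
Travel time t = 9.06·1000 / 0.55 = 16470 s = 4.576 h.
5.8%/h lost → k = −ln(1 − 0.058) = 0.05975 h⁻¹.
First-order decay: C = 2.943·exp(−k·t) = 2.943·0.7608 = 2.239 mg/L.
At the second outfall, C = (16.96·2.239 + 1.800·83.70) / (16.96 + 1.800) = 10.06 mg/L.

10.1 mg/L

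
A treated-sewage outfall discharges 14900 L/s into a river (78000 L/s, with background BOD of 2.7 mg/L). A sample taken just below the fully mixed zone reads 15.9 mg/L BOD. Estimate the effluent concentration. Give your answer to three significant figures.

Mass balance: 78000·2.700 + 14900·Cₑ = 92900·15.90
→ Cₑ = (92900·15.90 − 78000·2.700) / 14900 = 85.00 mg/L.

85.0 mg/L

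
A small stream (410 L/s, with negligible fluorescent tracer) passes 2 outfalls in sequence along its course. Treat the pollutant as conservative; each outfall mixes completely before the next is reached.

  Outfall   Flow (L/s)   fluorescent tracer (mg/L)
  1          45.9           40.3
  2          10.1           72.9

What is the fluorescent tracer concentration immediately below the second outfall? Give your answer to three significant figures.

5.55 mg/L

After outfall 1: Q = 410.0 + 45.90 = 455.9 L/s; C = (410.0·0 + 45.90·40.30)/455.9 = 4.057 mg/L.
After outfall 2: Q = 455.9 + 10.10 = 466.0 L/s; C = (455.9·4.057 + 10.10·72.90)/466.0 = 5.549 mg/L.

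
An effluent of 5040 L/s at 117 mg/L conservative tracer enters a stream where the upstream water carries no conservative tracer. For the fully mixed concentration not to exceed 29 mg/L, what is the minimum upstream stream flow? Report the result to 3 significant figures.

15300 L/s

Set C_mix = 29: (Q·0 + 5040·117.0) / (Q + 5040) = 29
→ Q = 5040·(117.0 − 29)/(29 − 0) = 15290 L/s.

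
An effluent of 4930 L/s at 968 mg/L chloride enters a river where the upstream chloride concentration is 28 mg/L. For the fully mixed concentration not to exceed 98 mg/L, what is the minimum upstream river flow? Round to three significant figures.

Set C_mix = 98: (Q·28.00 + 4930·968.0) / (Q + 4930) = 98
→ Q = 4930·(968.0 − 98)/(98 − 28.00) = 61270 L/s.

61300 L/s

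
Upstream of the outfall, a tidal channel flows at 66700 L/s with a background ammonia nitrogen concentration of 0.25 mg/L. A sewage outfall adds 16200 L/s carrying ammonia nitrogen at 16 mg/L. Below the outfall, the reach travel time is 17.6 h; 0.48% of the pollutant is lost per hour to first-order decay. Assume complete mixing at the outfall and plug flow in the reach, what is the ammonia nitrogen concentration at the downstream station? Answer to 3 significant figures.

Conservation of mass: C = (66700·0.2500 + 16200·16.00) / 82900 = 275900/82900 = 3.328 mg/L.
0.48%/h lost → k = −ln(1 − 0.0048) = 0.004812 h⁻¹.
After decay, C = 3.328 × e^(−kt) = 3.328 × 0.9188 = 3.058 mg/L.

3.06 mg/L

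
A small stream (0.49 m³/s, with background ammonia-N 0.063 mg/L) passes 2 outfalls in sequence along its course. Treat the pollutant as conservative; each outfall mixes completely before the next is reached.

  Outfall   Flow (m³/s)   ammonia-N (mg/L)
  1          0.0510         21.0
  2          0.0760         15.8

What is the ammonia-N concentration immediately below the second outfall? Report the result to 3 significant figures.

3.73 mg/L

After outfall 1: Q = 0.4900 + 0.05100 = 0.5410 m³/s; C = (0.4900·0.06300 + 0.05100·21.00)/0.5410 = 2.037 mg/L.
After outfall 2: Q = 0.5410 + 0.07600 = 0.6170 m³/s; C = (0.5410·2.037 + 0.07600·15.80)/0.6170 = 3.732 mg/L.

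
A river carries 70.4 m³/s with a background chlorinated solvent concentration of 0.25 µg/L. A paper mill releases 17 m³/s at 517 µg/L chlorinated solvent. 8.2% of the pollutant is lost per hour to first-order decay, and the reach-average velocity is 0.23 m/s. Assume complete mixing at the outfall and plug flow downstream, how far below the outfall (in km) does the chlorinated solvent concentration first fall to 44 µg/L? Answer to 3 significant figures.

8.02 km

After mixing, C = (70.40·0.2500 + 17.00·517.0) / 87.40 = 8807/87.40 = 100.8 µg/L.
8.2%/h lost → k = −ln(1 − 0.082) = 0.08556 h⁻¹.
Set 100.8·exp(−k·t) = 44 → t = ln(100.8/44)/k = 34860 s = 9.684 h.
Distance = v·t = 0.23·34860 = 8019 m = 8.019 km.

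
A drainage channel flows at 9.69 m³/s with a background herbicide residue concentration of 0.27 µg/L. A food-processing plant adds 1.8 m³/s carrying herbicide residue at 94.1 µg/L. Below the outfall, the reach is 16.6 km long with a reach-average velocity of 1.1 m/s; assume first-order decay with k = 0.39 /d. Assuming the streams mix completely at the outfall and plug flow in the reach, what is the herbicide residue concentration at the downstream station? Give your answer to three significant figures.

Mixed concentration C = ΣQC/ΣQ = (9.690·0.2700 + 1.800·94.10) / 11.49 = 172.0/11.49 = 14.97 µg/L.
Travel time t = 16.6·1000 / 1.1 = 15090 s = 4.192 h.
After decay, C = 14.97 × e^(−kt) = 14.97 × 0.9341 = 13.98 µg/L.

14.0 µg/L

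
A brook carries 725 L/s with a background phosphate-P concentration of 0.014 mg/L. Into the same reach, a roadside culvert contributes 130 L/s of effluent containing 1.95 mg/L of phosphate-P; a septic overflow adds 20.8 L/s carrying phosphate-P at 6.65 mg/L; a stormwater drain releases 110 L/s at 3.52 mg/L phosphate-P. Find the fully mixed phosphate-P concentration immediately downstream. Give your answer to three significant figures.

Conservation of mass: C = (725.0·0.01400 + 130.0·1.950 + 20.80·6.650 + 110.0·3.520) / 985.8 = 789.2/985.8 = 0.8005 mg/L.

0.801 mg/L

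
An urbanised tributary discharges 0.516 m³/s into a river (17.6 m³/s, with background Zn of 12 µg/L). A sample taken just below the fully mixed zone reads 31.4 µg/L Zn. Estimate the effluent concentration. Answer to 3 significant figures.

693 µg/L

Mass balance: 17.60·12.00 + 0.5160·Cₑ = 18.12·31.40
→ Cₑ = (18.12·31.40 − 17.60·12.00) / 0.5160 = 693.1 µg/L.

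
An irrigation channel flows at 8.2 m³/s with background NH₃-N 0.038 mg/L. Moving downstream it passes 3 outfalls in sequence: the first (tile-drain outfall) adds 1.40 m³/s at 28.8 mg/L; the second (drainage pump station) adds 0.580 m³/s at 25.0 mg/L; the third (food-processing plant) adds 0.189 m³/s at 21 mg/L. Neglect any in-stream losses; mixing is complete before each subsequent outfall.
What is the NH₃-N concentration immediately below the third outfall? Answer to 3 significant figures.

5.70 mg/L

Outfall 1: combined Q = 9.600 m³/s; C = (8.200·0.03800 + 1.400·28.80)/9.600 = 4.232 mg/L.
Outfall 2: combined Q = 10.18 m³/s; C = (9.600·4.232 + 0.5800·25.00)/10.18 = 5.416 mg/L.
Outfall 3: combined Q = 10.37 m³/s; C = (10.18·5.416 + 0.1890·21.00)/10.37 = 5.700 mg/L.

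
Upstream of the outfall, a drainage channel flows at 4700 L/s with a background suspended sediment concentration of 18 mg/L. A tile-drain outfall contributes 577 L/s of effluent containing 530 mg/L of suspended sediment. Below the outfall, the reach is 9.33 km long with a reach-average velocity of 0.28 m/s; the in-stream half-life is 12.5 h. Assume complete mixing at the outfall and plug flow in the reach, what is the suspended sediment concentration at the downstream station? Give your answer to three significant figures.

44.3 mg/L

Conservation of mass: C = (4700·18.00 + 577.0·530.0) / 5277 = 390400/5277 = 73.98 mg/L.
Travel time t = 9.33·1000 / 0.28 = 33320 s = 9.256 h.
Half-life 12.5 h → k = ln 2 / 12.5 = 0.05545 h⁻¹ = 1.331 d⁻¹.
After decay, C = 73.98 × e^(−kt) = 73.98 × 0.5985 = 44.28 mg/L.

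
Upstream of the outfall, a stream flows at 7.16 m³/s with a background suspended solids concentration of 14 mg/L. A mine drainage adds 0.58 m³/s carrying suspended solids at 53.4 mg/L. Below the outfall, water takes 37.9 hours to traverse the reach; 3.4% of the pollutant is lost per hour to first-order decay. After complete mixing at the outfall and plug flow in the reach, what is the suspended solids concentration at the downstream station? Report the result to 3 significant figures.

4.57 mg/L

Mass balance: C = (7.160·14.00 + 0.5800·53.40) / 7.740 = 131.2/7.740 = 16.95 mg/L.
3.4%/h lost → k = −ln(1 − 0.034) = 0.03459 h⁻¹.
Decay over the reach: 16.95·exp(−kt) = 16.95·0.2695 = 4.569 mg/L.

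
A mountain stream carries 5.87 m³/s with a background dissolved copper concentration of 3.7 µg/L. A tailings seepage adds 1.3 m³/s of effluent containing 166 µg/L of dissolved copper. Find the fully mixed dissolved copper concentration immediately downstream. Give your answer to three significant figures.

33.1 µg/L

Flow-weighted average: C = (5.870·3.700 + 1.300·166.0) / 7.170 = 237.5/7.170 = 33.13 µg/L.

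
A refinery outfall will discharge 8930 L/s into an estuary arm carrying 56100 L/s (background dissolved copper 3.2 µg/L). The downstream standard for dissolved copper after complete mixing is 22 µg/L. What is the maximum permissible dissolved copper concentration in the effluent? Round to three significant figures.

At the limit, (Qr·Cr + Qe·Cₑ)/(Qr + Qe) = 22:
Cₑ = (65030·22 − 56100·3.200) / 8930 = 140.1 µg/L.

140 µg/L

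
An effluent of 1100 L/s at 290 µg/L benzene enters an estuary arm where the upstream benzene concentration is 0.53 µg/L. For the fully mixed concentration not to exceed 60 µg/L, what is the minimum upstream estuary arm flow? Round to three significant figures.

Set C_mix = 60: (Q·0.5300 + 1100·290.0) / (Q + 1100) = 60
→ Q = 1100·(290.0 − 60)/(60 − 0.5300) = 4254 L/s.

4250 L/s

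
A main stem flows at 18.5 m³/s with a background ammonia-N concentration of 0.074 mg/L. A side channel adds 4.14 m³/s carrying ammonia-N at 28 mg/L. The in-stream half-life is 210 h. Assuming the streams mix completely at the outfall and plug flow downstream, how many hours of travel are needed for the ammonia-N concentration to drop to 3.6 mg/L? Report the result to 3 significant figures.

Conservation of mass: C = (18.50·0.07400 + 4.140·28.00) / 22.64 = 117.3/22.64 = 5.181 mg/L.
Half-life 210 h → k = ln 2 / 210 = 0.003301 h⁻¹ = 0.07922 d⁻¹.
5.181·exp(−k·t) = 3.6 → t = ln(5.181/3.6)/k = 397000 s = 110.3 h.

110 h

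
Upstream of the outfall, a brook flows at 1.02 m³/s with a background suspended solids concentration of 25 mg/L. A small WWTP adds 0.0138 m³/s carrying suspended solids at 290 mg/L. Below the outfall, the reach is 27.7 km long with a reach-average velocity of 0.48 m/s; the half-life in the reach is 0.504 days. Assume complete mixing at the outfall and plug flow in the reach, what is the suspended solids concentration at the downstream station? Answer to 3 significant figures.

After mixing, C = (1.020·25.00 + 0.01380·290.0) / 1.034 = 29.50/1.034 = 28.54 mg/L.
Travel time t = 27.7·1000 / 0.48 = 57710 s = 16.03 h.
Half-life 0.504 d → k = ln 2 / 0.504 = 1.375 d⁻¹.
Decay over the reach: 28.54·exp(−kt) = 28.54·0.3991 = 11.39 mg/L.

11.4 mg/L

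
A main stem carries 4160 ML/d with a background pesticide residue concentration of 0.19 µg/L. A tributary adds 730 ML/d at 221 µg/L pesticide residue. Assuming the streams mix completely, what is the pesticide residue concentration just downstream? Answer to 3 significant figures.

33.2 µg/L

After mixing, C = (4160·0.1900 + 730.0·221.0) / 4890 = 162100/4890 = 33.15 µg/L.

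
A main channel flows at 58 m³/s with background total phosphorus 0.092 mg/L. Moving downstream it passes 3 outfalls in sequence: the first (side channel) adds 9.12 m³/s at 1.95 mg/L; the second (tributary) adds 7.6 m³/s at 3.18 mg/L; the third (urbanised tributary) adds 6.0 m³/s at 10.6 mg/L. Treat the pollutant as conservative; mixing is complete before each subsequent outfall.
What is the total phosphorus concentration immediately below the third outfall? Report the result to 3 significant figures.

Outfall 1: combined Q = 67.12 m³/s; C = (58.00·0.09200 + 9.120·1.950)/67.12 = 0.3445 mg/L.
Outfall 2: combined Q = 74.72 m³/s; C = (67.12·0.3445 + 7.600·3.180)/74.72 = 0.6329 mg/L.
Outfall 3: combined Q = 80.72 m³/s; C = (74.72·0.6329 + 6.000·10.60)/80.72 = 1.374 mg/L.

1.37 mg/L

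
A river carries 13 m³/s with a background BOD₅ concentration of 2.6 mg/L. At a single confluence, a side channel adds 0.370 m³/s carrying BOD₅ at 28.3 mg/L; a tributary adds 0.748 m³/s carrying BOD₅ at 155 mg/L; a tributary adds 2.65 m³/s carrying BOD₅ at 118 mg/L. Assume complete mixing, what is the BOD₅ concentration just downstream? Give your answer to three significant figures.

After mixing, C = (13.00·2.600 + 0.3700·28.30 + 0.7480·155.0 + 2.650·118.0) / 16.77 = 472.9/16.77 = 28.20 mg/L.

28.2 mg/L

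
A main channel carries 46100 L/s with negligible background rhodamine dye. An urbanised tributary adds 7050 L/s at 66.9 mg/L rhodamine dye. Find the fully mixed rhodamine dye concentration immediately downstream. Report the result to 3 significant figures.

8.87 mg/L

Mixed concentration C = ΣQC/ΣQ = (46100·0 + 7050·66.90) / 53150 = 471600/53150 = 8.874 mg/L.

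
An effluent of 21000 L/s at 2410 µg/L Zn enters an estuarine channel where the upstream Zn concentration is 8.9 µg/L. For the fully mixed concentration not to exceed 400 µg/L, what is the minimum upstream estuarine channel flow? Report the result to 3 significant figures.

108000 L/s

Set C_mix = 400: (Q·8.900 + 21000·2410) / (Q + 21000) = 400
→ Q = 21000·(2410 − 400)/(400 − 8.900) = 107900 L/s.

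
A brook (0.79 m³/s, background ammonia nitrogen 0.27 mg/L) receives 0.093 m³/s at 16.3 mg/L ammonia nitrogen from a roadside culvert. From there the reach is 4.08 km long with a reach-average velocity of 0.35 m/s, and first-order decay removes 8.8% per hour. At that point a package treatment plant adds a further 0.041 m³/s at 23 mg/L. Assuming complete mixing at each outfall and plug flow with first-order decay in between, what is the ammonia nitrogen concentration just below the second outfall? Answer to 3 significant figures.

2.41 mg/L

Conservation of mass: C = (0.7900·0.2700 + 0.09300·16.30) / 0.8830 = 1.729/0.8830 = 1.958 mg/L; combined flow 0.8830 m³/s.
Travel time t = 4.08·1000 / 0.35 = 11660 s = 3.238 h.
8.8%/h lost → k = −ln(1 − 0.088) = 0.09212 h⁻¹.
After decay, C = 1.958 × e^(−kt) = 1.958 × 0.7421 = 1.453 mg/L.
Second outfall: C = (0.8830·1.453 + 0.04100·23.00)/0.9240 = 2.409 mg/L.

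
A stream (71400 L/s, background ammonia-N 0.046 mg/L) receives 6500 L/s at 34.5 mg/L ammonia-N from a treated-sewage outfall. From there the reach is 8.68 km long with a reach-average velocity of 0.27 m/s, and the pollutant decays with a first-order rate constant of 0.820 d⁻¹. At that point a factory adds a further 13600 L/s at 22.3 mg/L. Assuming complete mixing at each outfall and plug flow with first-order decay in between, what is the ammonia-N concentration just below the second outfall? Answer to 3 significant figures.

After mixing, C = (71400·0.04600 + 6500·34.50) / 77900 = 227500/77900 = 2.921 mg/L; combined flow 77900 L/s.
Travel time t = 8.68·1000 / 0.27 = 32150 s = 8.930 h.
After decay, C = 2.921 × e^(−kt) = 2.921 × 0.7370 = 2.153 mg/L.
At the second outfall, C = (77900·2.153 + 13600·22.30) / (77900 + 13600) = 5.147 mg/L.

5.15 mg/L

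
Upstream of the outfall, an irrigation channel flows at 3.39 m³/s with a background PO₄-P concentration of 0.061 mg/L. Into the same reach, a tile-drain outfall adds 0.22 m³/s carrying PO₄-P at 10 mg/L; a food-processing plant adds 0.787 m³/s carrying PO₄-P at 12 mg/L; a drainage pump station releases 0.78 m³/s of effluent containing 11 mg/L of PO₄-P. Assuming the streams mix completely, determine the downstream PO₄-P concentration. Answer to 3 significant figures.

3.95 mg/L

After mixing, C = (3.390·0.06100 + 0.2200·10.00 + 0.7870·12.00 + 0.7800·11.00) / 5.177 = 20.43/5.177 = 3.946 mg/L.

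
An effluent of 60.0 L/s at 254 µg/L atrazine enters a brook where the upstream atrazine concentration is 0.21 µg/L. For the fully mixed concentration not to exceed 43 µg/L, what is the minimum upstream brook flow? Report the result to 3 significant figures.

Set C_mix = 43: (Q·0.2100 + 60.00·254.0) / (Q + 60.00) = 43
→ Q = 60.00·(254.0 − 43)/(43 − 0.2100) = 295.9 L/s.

296 L/s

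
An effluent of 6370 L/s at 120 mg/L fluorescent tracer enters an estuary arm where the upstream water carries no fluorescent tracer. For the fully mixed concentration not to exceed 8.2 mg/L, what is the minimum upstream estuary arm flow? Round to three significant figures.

Set C_mix = 8.2: (Q·0 + 6370·120.0) / (Q + 6370) = 8.2
→ Q = 6370·(120.0 − 8.2)/(8.2 − 0) = 86850 L/s.

86800 L/s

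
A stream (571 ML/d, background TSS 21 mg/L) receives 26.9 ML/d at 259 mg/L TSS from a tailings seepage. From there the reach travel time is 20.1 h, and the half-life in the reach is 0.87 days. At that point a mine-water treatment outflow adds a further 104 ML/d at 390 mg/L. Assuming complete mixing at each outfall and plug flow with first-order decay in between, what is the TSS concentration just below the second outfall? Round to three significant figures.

71.6 mg/L

Conservation of mass: C = (571.0·21.00 + 26.90·259.0) / 597.9 = 18960/597.9 = 31.71 mg/L; combined flow 597.9 ML/d.
Half-life 0.87 d → k = ln 2 / 0.87 = 0.7967 d⁻¹.
First-order decay: C = 31.71·exp(−k·t) = 31.71·0.5131 = 16.27 mg/L.
At the second outfall, C = (597.9·16.27 + 104.0·390.0) / (597.9 + 104.0) = 71.65 mg/L.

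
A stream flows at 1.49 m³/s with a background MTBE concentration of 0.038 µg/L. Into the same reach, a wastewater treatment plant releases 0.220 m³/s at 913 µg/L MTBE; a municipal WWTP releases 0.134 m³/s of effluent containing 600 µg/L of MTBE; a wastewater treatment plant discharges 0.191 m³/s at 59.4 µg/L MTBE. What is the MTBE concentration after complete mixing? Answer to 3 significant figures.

After mixing, C = (1.490·0.03800 + 0.2200·913.0 + 0.1340·600.0 + 0.1910·59.40) / 2.035 = 292.7/2.035 = 143.8 µg/L.

144 µg/L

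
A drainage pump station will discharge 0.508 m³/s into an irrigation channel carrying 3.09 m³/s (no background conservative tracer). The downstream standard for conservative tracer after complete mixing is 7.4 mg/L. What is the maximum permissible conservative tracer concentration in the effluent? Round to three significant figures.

At the limit, (Qr·Cr + Qe·Cₑ)/(Qr + Qe) = 7.4:
Cₑ = (3.598·7.4 − 3.090·0) / 0.5080 = 52.41 mg/L.

52.4 mg/L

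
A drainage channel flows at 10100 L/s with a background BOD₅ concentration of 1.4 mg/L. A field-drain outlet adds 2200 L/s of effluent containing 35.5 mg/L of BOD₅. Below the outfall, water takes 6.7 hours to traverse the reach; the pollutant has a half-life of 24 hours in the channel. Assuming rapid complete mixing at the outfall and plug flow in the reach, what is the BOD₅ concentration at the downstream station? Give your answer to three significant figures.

Conservation of mass: C = (10100·1.400 + 2200·35.50) / 12300 = 92240/12300 = 7.499 mg/L.
Half-life 24 h → k = ln 2 / 24 = 0.02888 h⁻¹ = 0.6931 d⁻¹.
After decay, C = 7.499 × e^(−kt) = 7.499 × 0.8241 = 6.180 mg/L.

6.18 mg/L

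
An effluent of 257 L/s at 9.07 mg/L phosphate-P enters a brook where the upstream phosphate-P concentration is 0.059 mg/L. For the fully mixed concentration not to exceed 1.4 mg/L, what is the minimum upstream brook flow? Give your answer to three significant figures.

Set C_mix = 1.4: (Q·0.05900 + 257.0·9.070) / (Q + 257.0) = 1.4
→ Q = 257.0·(9.070 − 1.4)/(1.4 − 0.05900) = 1470 L/s.

1470 L/s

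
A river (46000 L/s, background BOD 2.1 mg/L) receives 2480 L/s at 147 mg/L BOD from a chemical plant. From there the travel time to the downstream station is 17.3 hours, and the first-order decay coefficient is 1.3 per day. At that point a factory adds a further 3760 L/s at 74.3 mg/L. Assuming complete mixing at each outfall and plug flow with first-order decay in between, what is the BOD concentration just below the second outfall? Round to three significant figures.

After mixing, C = (46000·2.100 + 2480·147.0) / 48480 = 461200/48480 = 9.512 mg/L; combined flow 48480 L/s.
Decay over the reach: 9.512·exp(−kt) = 9.512·0.3918 = 3.727 mg/L.
At the second outfall, C = (48480·3.727 + 3760·74.30) / (48480 + 3760) = 8.806 mg/L.

8.81 mg/L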